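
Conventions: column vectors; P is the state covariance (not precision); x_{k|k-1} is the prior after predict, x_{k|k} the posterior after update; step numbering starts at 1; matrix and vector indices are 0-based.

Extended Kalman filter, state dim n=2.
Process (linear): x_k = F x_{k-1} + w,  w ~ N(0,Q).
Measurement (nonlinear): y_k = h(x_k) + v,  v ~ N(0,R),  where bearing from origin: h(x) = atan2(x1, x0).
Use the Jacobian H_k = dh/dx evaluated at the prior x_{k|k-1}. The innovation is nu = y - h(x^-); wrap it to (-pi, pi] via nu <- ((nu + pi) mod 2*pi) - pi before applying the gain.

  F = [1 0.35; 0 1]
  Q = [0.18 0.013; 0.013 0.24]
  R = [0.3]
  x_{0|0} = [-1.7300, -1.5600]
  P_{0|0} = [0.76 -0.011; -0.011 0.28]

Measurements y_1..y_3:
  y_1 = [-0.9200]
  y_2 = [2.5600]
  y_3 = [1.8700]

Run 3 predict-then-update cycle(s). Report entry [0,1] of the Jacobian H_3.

step 1: x^-=[-2.2760, -1.5600]  P^-=[0.9666 0.1000; 0.1000 0.5200]  H_jac=[0.2049 -0.2989]  S=[0.3748]  K=[0.4487; -0.3601]  nu=[1.6207]  x^+=[-1.5488, -2.1436]  P^+=[0.8912 0.1605; 0.1605 0.4714]
step 2: x^-=[-2.2991, -2.1436]  P^-=[1.2413 0.3385; 0.3385 0.7114]  H_jac=[0.2169 -0.2327]  S=[0.3628]  K=[0.5252; -0.2539]  nu=[-1.3320]  x^+=[-2.9987, -1.8055]  P^+=[1.1412 0.3869; 0.3869 0.6880]
step 3: x^-=[-3.6306, -1.8055]  P^-=[1.6763 0.6407; 0.6407 0.9280]  H_jac=[0.1098 -0.2208]  S=[0.3344]  K=[0.1274; -0.4024]  nu=[-1.7331]  x^+=[-3.8514, -1.1080]  P^+=[1.6709 0.6579; 0.6579 0.8739]

H_jac[0,1] = -0.2208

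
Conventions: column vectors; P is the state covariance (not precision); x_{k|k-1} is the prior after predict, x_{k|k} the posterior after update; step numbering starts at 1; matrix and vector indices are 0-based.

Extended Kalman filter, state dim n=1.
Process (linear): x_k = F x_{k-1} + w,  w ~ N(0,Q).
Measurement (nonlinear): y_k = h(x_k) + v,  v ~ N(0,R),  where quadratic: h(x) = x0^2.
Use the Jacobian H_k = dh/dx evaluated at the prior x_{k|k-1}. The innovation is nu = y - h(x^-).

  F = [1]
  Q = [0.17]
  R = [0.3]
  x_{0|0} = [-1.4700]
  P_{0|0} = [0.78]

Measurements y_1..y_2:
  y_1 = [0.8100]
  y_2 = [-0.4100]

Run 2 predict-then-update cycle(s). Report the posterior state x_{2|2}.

x_post = [-0.4984]

step 1: x^-=[-1.4700]  P^-=[0.9500]  H_jac=[-2.9400]  S=[8.5114]  K=[-0.3281]  nu=[-1.3509]  x^+=[-1.0267]  P^+=[0.0335]
step 2: x^-=[-1.0267]  P^-=[0.2035]  H_jac=[-2.0534]  S=[1.1580]  K=[-0.3608]  nu=[-1.4641]  x^+=[-0.4984]  P^+=[0.0527]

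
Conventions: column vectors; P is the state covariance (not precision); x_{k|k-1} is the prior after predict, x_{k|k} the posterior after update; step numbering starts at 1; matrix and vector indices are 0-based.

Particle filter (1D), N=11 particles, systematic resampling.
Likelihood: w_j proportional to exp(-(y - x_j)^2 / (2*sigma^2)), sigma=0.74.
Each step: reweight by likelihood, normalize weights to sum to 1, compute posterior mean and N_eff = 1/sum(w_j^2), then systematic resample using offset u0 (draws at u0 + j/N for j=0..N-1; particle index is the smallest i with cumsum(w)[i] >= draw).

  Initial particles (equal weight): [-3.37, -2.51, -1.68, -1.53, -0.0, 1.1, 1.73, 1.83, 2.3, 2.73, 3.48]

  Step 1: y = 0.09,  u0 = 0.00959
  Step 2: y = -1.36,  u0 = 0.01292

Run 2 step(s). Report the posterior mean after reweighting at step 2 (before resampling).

step 1: w=[0.0000, 0.0012, 0.0337, 0.0536, 0.5842, 0.2319, 0.0505, 0.0371, 0.0068, 0.0010, 0.0000]  mean=0.2871  Neff=2.4812  idx=[2, 4, 4, 4, 4, 4, 4, 4, 5, 5, 6]
step 2: w=[0.4117, 0.0835, 0.0835, 0.0835, 0.0835, 0.0835, 0.0835, 0.0835, 0.0018, 0.0018, 0.0001]  mean=-0.6876  Neff=4.5799  idx=[0, 0, 0, 0, 0, 1, 2, 3, 4, 6, 7]

post_mean = -0.6876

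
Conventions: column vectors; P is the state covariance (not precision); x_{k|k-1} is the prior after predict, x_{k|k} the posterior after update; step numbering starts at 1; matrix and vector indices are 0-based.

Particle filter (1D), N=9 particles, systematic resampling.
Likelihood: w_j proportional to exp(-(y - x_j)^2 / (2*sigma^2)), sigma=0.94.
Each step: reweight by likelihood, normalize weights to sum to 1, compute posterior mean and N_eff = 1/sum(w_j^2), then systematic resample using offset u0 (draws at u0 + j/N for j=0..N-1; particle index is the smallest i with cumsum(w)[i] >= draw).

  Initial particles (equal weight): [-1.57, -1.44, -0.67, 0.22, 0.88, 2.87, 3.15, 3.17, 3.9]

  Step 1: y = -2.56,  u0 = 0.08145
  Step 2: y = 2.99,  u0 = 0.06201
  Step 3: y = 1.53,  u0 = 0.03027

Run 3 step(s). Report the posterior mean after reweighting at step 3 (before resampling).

step 1: w=[0.4737, 0.4056, 0.1093, 0.0104, 0.0010, 0.0000, 0.0000, 0.0000, 0.0000]  mean=-1.3978  Neff=2.4940  idx=[0, 0, 0, 0, 1, 1, 1, 1, 2]
step 2: w=[0.0129, 0.0129, 0.0129, 0.0129, 0.0250, 0.0250, 0.0250, 0.0250, 0.8484]  mean=-0.7934  Neff=1.3831  idx=[4, 8, 8, 8, 8, 8, 8, 8, 8]
step 3: w=[0.0130, 0.1234, 0.1234, 0.1234, 0.1234, 0.1234, 0.1234, 0.1234, 0.1234]  mean=-0.6800  Neff=8.2003  idx=[1, 2, 2, 3, 4, 5, 6, 7, 8]

post_mean = -0.6800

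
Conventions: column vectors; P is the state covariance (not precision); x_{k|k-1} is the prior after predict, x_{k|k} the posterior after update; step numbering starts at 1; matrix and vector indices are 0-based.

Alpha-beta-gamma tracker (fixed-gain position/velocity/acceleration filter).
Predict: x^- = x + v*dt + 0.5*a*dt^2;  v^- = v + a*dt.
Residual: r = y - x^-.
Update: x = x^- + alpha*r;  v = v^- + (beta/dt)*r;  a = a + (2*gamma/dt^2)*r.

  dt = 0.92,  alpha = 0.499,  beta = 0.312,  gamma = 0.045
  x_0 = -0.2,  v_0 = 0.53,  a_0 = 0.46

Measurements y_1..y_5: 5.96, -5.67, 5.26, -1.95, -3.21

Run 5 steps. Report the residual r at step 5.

resid = -3.7598

step 1: x_pred=0.4823  r=5.4777  x^+=3.2157  v^+=2.8109  a^+=1.0425
step 2: x_pred=6.2428  r=-11.9128  x^+=0.2983  v^+=-0.2701  a^+=-0.2243
step 3: x_pred=-0.0450  r=5.3050  x^+=2.6022  v^+=1.3227  a^+=0.3398
step 4: x_pred=3.9629  r=-5.9129  x^+=1.0124  v^+=-0.3699  a^+=-0.2889
step 5: x_pred=0.5498  r=-3.7598  x^+=-1.3263  v^+=-1.9107  a^+=-0.6887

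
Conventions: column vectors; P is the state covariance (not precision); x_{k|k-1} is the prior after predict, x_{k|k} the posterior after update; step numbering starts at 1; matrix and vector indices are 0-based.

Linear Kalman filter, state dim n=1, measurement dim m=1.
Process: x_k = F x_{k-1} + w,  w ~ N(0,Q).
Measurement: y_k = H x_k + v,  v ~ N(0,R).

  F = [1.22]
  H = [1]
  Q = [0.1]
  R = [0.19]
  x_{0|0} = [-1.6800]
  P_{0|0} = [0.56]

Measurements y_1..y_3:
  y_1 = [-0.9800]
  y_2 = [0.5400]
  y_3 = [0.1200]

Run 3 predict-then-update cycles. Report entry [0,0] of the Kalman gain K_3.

K[0,0] = 0.5961

step 1: x^-=[-2.0496]  P^-=[0.9335]  S=[1.1235]  K=[0.8309]  nu=[1.0696]  x^+=[-1.1609]  P^+=[0.1579]
step 2: x^-=[-1.4163]  P^-=[0.3350]  S=[0.5250]  K=[0.6381]  nu=[1.9563]  x^+=[-0.1680]  P^+=[0.1212]
step 3: x^-=[-0.2050]  P^-=[0.2804]  S=[0.4704]  K=[0.5961]  nu=[0.3250]  x^+=[-0.0113]  P^+=[0.1133]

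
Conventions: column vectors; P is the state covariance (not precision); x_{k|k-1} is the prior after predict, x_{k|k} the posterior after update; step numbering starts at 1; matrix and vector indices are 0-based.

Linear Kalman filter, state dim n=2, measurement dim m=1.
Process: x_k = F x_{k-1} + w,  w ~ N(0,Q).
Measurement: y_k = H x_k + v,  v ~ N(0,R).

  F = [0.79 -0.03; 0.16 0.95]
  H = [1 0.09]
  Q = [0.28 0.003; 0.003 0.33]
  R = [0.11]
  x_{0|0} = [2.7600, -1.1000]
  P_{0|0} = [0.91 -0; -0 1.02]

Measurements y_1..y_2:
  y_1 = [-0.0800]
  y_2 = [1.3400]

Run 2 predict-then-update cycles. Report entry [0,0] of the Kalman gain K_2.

step 1: x^-=[2.2134, -0.6034]  P^-=[0.8488 0.0890; 0.0890 1.2738]  S=[0.9852]  K=[0.8697; 0.2067]  nu=[-2.2391]  x^+=[0.2660, -1.0661]  P^+=[0.1036 -0.0881; -0.0881 1.2318]
step 2: x^-=[0.2421, -0.9703]  P^-=[0.3499 -0.0847; -0.0847 1.4175]  S=[0.4562]  K=[0.7504; 0.0939]  nu=[1.1852]  x^+=[1.1315, -0.8589]  P^+=[0.0931 -0.1169; -0.1169 1.4135]

K[0,0] = 0.7504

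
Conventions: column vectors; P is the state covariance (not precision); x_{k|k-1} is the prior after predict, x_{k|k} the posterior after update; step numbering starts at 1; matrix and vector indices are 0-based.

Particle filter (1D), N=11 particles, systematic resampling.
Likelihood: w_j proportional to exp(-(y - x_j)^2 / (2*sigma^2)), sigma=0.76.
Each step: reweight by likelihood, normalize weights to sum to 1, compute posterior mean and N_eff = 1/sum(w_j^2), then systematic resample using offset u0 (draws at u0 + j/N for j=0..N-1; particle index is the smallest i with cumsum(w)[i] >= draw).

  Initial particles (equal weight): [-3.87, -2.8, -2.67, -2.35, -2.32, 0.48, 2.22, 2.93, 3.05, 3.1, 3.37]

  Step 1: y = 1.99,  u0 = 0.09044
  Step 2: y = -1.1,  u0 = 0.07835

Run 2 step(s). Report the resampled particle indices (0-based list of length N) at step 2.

step 1: w=[0.0000, 0.0000, 0.0000, 0.0000, 0.0000, 0.0562, 0.3861, 0.1881, 0.1528, 0.1391, 0.0777]  mean=2.5945  Neff=4.2311  idx=[6, 6, 6, 6, 7, 7, 8, 8, 9, 9, 10]
step 2: w=[0.2476, 0.2476, 0.2476, 0.2476, 0.0027, 0.0027, 0.0012, 0.0012, 0.0008, 0.0008, 0.0001]  mean=2.2273  Neff=4.0763  idx=[0, 0, 1, 1, 1, 2, 2, 2, 3, 3, 3]

resampled_idx = [0, 0, 1, 1, 1, 2, 2, 2, 3, 3, 3]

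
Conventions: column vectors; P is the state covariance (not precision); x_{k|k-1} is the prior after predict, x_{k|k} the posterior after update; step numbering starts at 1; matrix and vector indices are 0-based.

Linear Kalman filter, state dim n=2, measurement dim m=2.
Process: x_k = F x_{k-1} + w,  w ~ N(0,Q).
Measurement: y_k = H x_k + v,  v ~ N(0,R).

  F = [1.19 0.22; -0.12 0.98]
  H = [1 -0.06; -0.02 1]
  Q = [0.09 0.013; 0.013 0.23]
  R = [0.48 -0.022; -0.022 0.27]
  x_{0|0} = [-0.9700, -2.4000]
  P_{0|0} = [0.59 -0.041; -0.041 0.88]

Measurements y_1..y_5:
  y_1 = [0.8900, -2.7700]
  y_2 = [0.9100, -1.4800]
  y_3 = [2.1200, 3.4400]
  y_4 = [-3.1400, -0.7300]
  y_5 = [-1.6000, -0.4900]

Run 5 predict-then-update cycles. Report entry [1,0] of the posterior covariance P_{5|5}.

P_post[1,0] = 0.0056

step 1: x^-=[-1.6823, -2.2356]  P^-=[0.9466 0.0717; 0.0717 1.0933]  S=[1.4219 -0.0347; -0.0347 1.3608]  K=[0.6641 0.0557; 0.0239 0.8030]  nu=[2.4382, -0.5680]  x^+=[-0.0949, -2.6334]  P^+=[0.3179 0.0068; 0.0068 0.2164]
step 2: x^-=[-0.6923, -2.5694]  P^-=[0.5543 0.0220; 0.0220 0.4408]  S=[1.0332 -0.0375; -0.0375 0.7102]  K=[0.5368 0.0437; 0.0182 0.6211]  nu=[1.4481, 1.0755]  x^+=[0.1320, -1.8750]  P^+=[0.2570 0.0051; 0.0051 0.1674]
step 3: x^-=[-0.2554, -1.8533]  P^-=[0.4647 0.0182; 0.0182 0.3933]  S=[0.9439 -0.0366; -0.0366 0.6627]  K=[0.4927 0.0407; 0.0174 0.5938]  nu=[2.2642, 5.2882]  x^+=[1.0757, 1.3262]  P^+=[0.2359 0.0049; 0.0049 0.1600]
step 4: x^-=[1.5718, 1.1706]  P^-=[0.4344 0.0194; 0.0194 0.3860]  S=[0.9134 -0.0344; -0.0344 0.6554]  K=[0.4758 0.0413; 0.0181 0.5893]  nu=[-4.6416, -1.8692]  x^+=[-0.7140, -0.0148]  P^+=[0.2278 0.0052; 0.0052 0.1588]
step 5: x^-=[-0.8529, 0.0712]  P^-=[0.4230 0.0207; 0.0207 0.3846]  S=[0.9019 -0.0328; -0.0328 0.6539]  K=[0.4692 0.0422; 0.0188 0.5884]  nu=[-0.7429, -0.5782]  x^+=[-1.2258, -0.2830]  P^+=[0.2246 0.0056; 0.0056 0.1586]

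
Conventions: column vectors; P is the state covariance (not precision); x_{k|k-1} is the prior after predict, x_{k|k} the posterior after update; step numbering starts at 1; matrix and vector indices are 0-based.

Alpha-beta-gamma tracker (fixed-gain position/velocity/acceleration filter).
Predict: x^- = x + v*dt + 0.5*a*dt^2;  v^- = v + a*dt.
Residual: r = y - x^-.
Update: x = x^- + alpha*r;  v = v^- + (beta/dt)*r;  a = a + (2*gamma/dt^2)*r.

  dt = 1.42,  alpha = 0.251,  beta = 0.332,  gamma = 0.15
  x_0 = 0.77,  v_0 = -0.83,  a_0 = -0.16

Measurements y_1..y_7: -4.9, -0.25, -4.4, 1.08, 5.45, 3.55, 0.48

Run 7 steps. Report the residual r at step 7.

step 1: x_pred=-0.5699  r=-4.3301  x^+=-1.6568  v^+=-2.0696  a^+=-0.8042
step 2: x_pred=-5.4064  r=5.1564  x^+=-4.1121  v^+=-2.0060  a^+=-0.0371
step 3: x_pred=-6.9980  r=2.5980  x^+=-6.3459  v^+=-1.4512  a^+=0.3495
step 4: x_pred=-8.0543  r=9.1343  x^+=-5.7616  v^+=1.1807  a^+=1.7085
step 5: x_pred=-2.3625  r=7.8125  x^+=-0.4016  v^+=5.4333  a^+=2.8708
step 6: x_pred=10.2081  r=-6.6581  x^+=8.5369  v^+=7.9532  a^+=1.8802
step 7: x_pred=21.7261  r=-21.2461  x^+=16.3933  v^+=5.6558  a^+=-1.2808

resid = -21.2461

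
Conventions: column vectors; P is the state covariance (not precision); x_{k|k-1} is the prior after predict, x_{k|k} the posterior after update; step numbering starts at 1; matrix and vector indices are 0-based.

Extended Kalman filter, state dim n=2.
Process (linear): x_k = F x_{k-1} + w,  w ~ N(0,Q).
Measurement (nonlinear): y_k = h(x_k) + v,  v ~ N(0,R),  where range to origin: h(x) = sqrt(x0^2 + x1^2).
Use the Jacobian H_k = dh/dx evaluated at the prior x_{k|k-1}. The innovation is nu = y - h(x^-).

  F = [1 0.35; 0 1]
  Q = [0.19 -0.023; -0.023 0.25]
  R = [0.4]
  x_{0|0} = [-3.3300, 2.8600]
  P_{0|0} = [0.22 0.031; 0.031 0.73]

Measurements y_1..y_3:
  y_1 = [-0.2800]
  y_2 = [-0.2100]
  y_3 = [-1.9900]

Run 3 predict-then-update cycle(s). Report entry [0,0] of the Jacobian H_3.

H_jac[0,0] = 0.0675

step 1: x^-=[-2.3290, 2.8600]  P^-=[0.5211 0.2635; 0.2635 0.9800]  H_jac=[-0.6314 0.7754]  S=[0.9390]  K=[-0.1328; 0.6321]  nu=[-3.9683]  x^+=[-1.8018, 0.3517]  P^+=[0.5046 0.3423; 0.3423 0.6048]
step 2: x^-=[-1.6787, 0.3517]  P^-=[1.0083 0.5310; 0.5310 0.8548]  H_jac=[-0.9788 0.2050]  S=[1.1887]  K=[-0.7386; -0.2898]  nu=[-1.9252]  x^+=[-0.2568, 0.9096]  P^+=[0.3598 0.2766; 0.2766 0.7550]
step 3: x^-=[0.0616, 0.9096]  P^-=[0.8359 0.5179; 0.5179 1.0050]  H_jac=[0.0675 0.9977]  S=[1.4740]  K=[0.3888; 0.7040]  nu=[-2.9017]  x^+=[-1.0667, -1.1331]  P^+=[0.6131 0.1144; 0.1144 0.2745]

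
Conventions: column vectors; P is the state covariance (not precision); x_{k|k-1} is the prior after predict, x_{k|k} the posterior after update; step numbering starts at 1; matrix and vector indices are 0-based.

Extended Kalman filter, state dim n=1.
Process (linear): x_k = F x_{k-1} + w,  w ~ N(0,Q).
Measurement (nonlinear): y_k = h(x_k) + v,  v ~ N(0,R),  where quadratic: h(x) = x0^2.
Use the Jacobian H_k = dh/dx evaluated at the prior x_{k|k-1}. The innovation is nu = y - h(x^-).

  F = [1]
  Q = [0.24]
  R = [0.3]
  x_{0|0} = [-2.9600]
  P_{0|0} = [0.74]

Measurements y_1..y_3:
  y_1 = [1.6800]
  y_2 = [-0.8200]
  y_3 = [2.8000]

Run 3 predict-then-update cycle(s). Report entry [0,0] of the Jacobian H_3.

H_jac[0,0] = -1.5076

step 1: x^-=[-2.9600]  P^-=[0.9800]  H_jac=[-5.9200]  S=[34.6455]  K=[-0.1675]  nu=[-7.0816]  x^+=[-1.7741]  P^+=[0.0085]
step 2: x^-=[-1.7741]  P^-=[0.2485]  H_jac=[-3.5483]  S=[3.4285]  K=[-0.2572]  nu=[-3.9676]  x^+=[-0.7538]  P^+=[0.0217]
step 3: x^-=[-0.7538]  P^-=[0.2617]  H_jac=[-1.5076]  S=[0.8949]  K=[-0.4409]  nu=[2.2318]  x^+=[-1.7379]  P^+=[0.0877]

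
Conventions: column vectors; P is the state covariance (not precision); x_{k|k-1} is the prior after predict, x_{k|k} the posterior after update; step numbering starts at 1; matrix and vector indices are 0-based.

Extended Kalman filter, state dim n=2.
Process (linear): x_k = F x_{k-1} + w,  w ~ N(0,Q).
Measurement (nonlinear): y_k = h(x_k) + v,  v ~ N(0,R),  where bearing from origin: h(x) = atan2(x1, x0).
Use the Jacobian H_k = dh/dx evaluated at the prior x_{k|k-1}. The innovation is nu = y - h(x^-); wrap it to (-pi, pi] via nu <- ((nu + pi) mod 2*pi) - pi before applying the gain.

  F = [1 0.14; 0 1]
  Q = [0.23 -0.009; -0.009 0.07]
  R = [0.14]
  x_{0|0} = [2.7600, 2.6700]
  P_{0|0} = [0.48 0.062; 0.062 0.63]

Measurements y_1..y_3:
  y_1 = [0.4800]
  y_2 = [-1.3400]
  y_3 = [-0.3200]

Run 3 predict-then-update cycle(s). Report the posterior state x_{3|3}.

x_post = [4.7014, 0.9888]

step 1: x^-=[3.1338, 2.6700]  P^-=[0.7397 0.1412; 0.1412 0.7000]  H_jac=[-0.1575 0.1849]  S=[0.1741]  K=[-0.5195; 0.6158]  nu=[-0.2257]  x^+=[3.2510, 2.5310]  P^+=[0.6927 0.1969; 0.1969 0.6340]
step 2: x^-=[3.6054, 2.5310]  P^-=[0.9903 0.2766; 0.2766 0.7040]  H_jac=[-0.1304 0.1858]  S=[0.1677]  K=[-0.4636; 0.5647]  nu=[-1.9521]  x^+=[4.5104, 1.4288]  P^+=[0.9542 0.3205; 0.3205 0.6505]
step 3: x^-=[4.7104, 1.4288]  P^-=[1.2867 0.4026; 0.4026 0.7205]  H_jac=[-0.0590 0.1944]  S=[0.1625]  K=[0.0148; 0.7160]  nu=[-0.6145]  x^+=[4.7014, 0.9888]  P^+=[1.2867 0.4009; 0.4009 0.6372]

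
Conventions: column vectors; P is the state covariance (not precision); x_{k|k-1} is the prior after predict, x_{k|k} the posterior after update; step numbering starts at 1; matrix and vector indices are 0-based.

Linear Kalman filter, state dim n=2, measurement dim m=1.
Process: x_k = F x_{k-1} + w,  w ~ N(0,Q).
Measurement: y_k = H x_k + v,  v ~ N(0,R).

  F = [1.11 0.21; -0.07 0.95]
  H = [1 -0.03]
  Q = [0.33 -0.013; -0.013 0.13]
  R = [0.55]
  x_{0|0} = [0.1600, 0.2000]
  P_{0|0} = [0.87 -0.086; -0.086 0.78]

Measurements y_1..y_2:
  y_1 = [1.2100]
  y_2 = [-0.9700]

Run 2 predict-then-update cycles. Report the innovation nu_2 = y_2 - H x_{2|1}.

innov = [-2.0370]

step 1: x^-=[0.2196, 0.1788]  P^-=[1.3962 -0.0144; -0.0144 0.8497]  S=[1.9479]  K=[0.7170; -0.0205]  nu=[0.9958]  x^+=[0.9336, 0.1584]  P^+=[0.3948 0.0142; 0.0142 0.8488]
step 2: x^-=[1.0695, 0.0851]  P^-=[0.8605 0.1404; 0.1404 0.8961]  S=[1.4029]  K=[0.6104; 0.0809]  nu=[-2.0370]  x^+=[-0.1738, -0.0797]  P^+=[0.3378 0.0711; 0.0711 0.8869]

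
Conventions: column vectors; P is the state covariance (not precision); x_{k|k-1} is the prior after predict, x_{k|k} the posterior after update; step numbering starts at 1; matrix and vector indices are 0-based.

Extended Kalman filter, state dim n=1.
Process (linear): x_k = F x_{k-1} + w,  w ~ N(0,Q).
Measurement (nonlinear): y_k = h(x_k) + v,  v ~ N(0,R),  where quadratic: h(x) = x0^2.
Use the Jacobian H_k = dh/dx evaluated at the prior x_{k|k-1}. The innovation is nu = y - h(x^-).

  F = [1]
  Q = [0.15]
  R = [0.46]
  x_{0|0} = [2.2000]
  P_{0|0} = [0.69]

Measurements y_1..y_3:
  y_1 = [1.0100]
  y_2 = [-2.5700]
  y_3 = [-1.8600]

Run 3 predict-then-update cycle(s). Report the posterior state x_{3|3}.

step 1: x^-=[2.2000]  P^-=[0.8400]  H_jac=[4.4000]  S=[16.7224]  K=[0.2210]  nu=[-3.8300]  x^+=[1.3535]  P^+=[0.0231]
step 2: x^-=[1.3535]  P^-=[0.1731]  H_jac=[2.7070]  S=[1.7285]  K=[0.2711]  nu=[-4.4019]  x^+=[0.1601]  P^+=[0.0461]
step 3: x^-=[0.1601]  P^-=[0.1961]  H_jac=[0.3202]  S=[0.4801]  K=[0.1308]  nu=[-1.8856]  x^+=[-0.0865]  P^+=[0.1879]

x_post = [-0.0865]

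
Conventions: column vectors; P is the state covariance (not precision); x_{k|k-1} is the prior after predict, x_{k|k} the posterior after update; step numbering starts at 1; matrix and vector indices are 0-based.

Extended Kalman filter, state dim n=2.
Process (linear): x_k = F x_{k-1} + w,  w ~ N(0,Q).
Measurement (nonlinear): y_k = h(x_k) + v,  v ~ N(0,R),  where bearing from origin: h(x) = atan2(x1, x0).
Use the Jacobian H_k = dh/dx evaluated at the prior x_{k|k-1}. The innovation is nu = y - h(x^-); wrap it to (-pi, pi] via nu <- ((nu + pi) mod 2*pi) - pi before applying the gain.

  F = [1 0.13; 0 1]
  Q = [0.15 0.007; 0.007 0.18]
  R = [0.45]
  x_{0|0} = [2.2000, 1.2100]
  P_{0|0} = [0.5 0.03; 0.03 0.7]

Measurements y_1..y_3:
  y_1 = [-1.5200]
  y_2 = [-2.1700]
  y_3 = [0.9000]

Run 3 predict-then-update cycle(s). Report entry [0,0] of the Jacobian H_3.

H_jac[0,0] = 0.1795

step 1: x^-=[2.3573, 1.2100]  P^-=[0.6696 0.1280; 0.1280 0.8800]  H_jac=[-0.1723 0.3358]  S=[0.5543]  K=[-0.1307; 0.4933]  nu=[-1.9942]  x^+=[2.6179, 0.2263]  P^+=[0.6602 0.1637; 0.1637 0.7451]
step 2: x^-=[2.6473, 0.2263]  P^-=[0.8653 0.2676; 0.2676 0.9251]  H_jac=[-0.0321 0.3750]  S=[0.5746]  K=[0.1264; 0.5889]  nu=[-2.2553]  x^+=[2.3623, -1.1018]  P^+=[0.8562 0.2248; 0.2248 0.7259]
step 3: x^-=[2.2191, -1.1018]  P^-=[1.0769 0.3262; 0.3262 0.9059]  H_jac=[0.1795 0.3615]  S=[0.6454]  K=[0.4822; 0.5981]  nu=[1.3608]  x^+=[2.8753, -0.2878]  P^+=[0.9268 0.1401; 0.1401 0.6750]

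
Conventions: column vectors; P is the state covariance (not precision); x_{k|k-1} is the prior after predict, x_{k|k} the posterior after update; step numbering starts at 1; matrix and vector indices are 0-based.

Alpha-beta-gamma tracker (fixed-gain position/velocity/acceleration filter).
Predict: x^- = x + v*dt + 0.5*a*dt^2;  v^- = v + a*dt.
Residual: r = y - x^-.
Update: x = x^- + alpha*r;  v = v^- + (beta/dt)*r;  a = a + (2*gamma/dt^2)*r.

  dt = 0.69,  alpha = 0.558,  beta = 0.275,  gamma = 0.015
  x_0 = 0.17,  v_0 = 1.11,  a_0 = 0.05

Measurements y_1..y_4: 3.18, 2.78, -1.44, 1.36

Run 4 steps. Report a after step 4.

a_post = -0.2002

step 1: x_pred=0.9478  r=2.2322  x^+=2.1934  v^+=2.0341  a^+=0.1907
step 2: x_pred=3.6423  r=-0.8623  x^+=3.1611  v^+=1.8220  a^+=0.1363
step 3: x_pred=4.4508  r=-5.8908  x^+=1.1637  v^+=-0.4317  a^+=-0.2349
step 4: x_pred=0.8099  r=0.5501  x^+=1.1169  v^+=-0.3745  a^+=-0.2002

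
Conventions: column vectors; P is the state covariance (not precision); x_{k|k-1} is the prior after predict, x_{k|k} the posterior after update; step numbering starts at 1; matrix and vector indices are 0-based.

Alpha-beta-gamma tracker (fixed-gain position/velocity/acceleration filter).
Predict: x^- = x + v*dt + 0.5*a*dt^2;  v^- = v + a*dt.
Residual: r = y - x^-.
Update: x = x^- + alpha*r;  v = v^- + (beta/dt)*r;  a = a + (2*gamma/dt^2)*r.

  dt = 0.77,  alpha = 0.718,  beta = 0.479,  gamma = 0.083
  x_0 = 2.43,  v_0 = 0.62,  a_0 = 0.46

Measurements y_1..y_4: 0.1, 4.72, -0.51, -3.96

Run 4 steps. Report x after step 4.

x_post = -2.8258

step 1: x_pred=3.0438  r=-2.9438  x^+=0.9301  v^+=-0.8571  a^+=-0.3642
step 2: x_pred=0.1622  r=4.5578  x^+=3.4347  v^+=1.6978  a^+=0.9119
step 3: x_pred=5.0123  r=-5.5223  x^+=1.0473  v^+=-1.0354  a^+=-0.6343
step 4: x_pred=0.0620  r=-4.0220  x^+=-2.8258  v^+=-4.0258  a^+=-1.7603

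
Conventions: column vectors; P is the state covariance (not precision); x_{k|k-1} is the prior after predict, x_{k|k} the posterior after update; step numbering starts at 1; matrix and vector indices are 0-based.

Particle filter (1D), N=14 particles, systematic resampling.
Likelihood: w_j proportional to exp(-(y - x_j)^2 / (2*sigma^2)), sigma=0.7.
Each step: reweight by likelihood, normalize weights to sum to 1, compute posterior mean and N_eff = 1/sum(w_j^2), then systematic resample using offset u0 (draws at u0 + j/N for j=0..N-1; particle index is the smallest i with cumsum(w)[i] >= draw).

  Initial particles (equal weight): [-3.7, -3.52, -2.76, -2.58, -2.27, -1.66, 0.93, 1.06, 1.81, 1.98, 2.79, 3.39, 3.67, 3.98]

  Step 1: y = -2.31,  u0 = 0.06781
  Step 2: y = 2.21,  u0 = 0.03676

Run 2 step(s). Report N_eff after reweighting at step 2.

N_eff = 3.0464

step 1: w=[0.0371, 0.0598, 0.2167, 0.2473, 0.2660, 0.1731, 0.0000, 0.0000, 0.0000, 0.0000, 0.0000, 0.0000, 0.0000, 0.0000]  mean=-2.4750  Neff=4.6776  idx=[1, 2, 2, 2, 3, 3, 3, 4, 4, 4, 4, 5, 5, 5]
step 2: w=[0.0000, 0.0000, 0.0000, 0.0000, 0.0001, 0.0001, 0.0001, 0.0018, 0.0018, 0.0018, 0.0018, 0.3308, 0.3308, 0.3308]  mean=-1.6648  Neff=3.0464  idx=[11, 11, 11, 11, 11, 12, 12, 12, 12, 13, 13, 13, 13, 13]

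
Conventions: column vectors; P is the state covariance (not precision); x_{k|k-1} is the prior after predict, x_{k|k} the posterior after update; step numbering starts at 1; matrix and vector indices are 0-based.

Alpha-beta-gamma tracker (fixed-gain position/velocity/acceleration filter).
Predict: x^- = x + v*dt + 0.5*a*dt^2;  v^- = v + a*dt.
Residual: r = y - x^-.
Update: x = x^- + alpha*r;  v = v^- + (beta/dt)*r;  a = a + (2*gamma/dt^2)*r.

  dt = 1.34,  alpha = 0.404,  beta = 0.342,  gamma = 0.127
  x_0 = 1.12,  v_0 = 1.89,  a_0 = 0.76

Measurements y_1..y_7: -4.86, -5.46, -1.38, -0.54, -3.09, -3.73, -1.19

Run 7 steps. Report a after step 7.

step 1: x_pred=4.3349  r=-9.1949  x^+=0.6202  v^+=0.5616  a^+=-0.5407
step 2: x_pred=0.8873  r=-6.3473  x^+=-1.6770  v^+=-1.7829  a^+=-1.4386
step 3: x_pred=-5.3576  r=3.9776  x^+=-3.7506  v^+=-2.6954  a^+=-0.8759
step 4: x_pred=-8.1488  r=7.6088  x^+=-5.0749  v^+=-1.9271  a^+=0.2004
step 5: x_pred=-7.4773  r=4.3873  x^+=-5.7048  v^+=-0.5388  a^+=0.8210
step 6: x_pred=-5.6897  r=1.9597  x^+=-4.8980  v^+=1.0615  a^+=1.0982
step 7: x_pred=-2.4896  r=1.2996  x^+=-1.9645  v^+=2.8648  a^+=1.2821

a_post = 1.2821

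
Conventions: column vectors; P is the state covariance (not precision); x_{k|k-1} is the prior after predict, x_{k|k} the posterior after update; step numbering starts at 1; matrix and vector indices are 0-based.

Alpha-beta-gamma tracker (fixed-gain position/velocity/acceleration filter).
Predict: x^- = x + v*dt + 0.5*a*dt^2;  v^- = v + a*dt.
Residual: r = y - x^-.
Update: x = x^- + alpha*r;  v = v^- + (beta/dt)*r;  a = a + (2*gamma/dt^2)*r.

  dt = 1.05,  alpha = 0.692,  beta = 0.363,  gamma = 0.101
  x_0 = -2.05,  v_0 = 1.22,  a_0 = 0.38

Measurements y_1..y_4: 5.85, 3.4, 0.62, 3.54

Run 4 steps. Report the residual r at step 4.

resid = -0.4891

step 1: x_pred=-0.5595  r=6.4095  x^+=3.8759  v^+=3.8349  a^+=1.5544
step 2: x_pred=8.7593  r=-5.3593  x^+=5.0507  v^+=3.6141  a^+=0.5724
step 3: x_pred=9.1611  r=-8.5411  x^+=3.2506  v^+=1.2624  a^+=-0.9925
step 4: x_pred=4.0291  r=-0.4891  x^+=3.6906  v^+=0.0512  a^+=-1.0821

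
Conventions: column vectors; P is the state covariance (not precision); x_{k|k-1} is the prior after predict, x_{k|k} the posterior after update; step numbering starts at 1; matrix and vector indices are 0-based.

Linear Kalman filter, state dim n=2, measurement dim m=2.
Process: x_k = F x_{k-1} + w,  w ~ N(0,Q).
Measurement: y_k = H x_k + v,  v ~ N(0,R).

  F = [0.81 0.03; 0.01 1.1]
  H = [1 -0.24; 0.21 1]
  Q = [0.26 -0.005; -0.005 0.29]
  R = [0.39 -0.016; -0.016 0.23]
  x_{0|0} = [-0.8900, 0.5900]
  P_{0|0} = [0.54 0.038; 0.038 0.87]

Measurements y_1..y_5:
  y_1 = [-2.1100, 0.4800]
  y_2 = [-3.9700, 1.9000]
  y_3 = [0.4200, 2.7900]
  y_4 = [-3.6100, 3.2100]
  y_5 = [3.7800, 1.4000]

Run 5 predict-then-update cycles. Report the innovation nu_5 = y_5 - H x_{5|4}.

innov = [5.7538, -2.0771]

step 1: x^-=[-0.7032, 0.6401]  P^-=[0.6169 0.0620; 0.0620 1.3436]  S=[1.0546 -0.1501; -0.1501 1.6268]  K=[0.5955 0.1727; -0.1301 0.8219]  nu=[-1.2532, -0.0124]  x^+=[-1.4516, 0.7929]  P^+=[0.2254 -0.0171; -0.0171 0.1947]
step 2: x^-=[-1.1520, 0.8576]  P^-=[0.4072 -0.0120; -0.0120 0.5253]  S=[0.8332 -0.0680; -0.0680 0.7682]  K=[0.5036 0.1402; -0.1110 0.6707]  nu=[-2.6122, 1.2843]  x^+=[-2.2874, 2.0090]  P^+=[0.1904 -0.0158; -0.0158 0.1593]
step 3: x^-=[-1.7925, 2.1870]  P^-=[0.3843 -0.0123; -0.0123 0.4825]  S=[0.8080 -0.0627; -0.0627 0.7243]  K=[0.4899 0.1369; -0.1078 0.6533]  nu=[2.7374, 0.9794]  x^+=[-0.3174, 2.5318]  P^+=[0.1852 -0.0152; -0.0152 0.1552]
step 4: x^-=[-0.1811, 2.7818]  P^-=[0.3809 -0.0120; -0.0120 0.4774]  S=[0.8042 -0.0620; -0.0620 0.7192]  K=[0.4878 0.1366; -0.1072 0.6511]  nu=[-2.7612, 0.4662]  x^+=[-1.4643, 3.3814]  P^+=[0.1844 -0.0151; -0.0151 0.1546]
step 5: x^-=[-1.0846, 3.7049]  P^-=[0.3804 -0.0119; -0.0119 0.4768]  S=[0.8036 -0.0618; -0.0618 0.7186]  K=[0.4874 0.1366; -0.1071 0.6508]  nu=[5.7538, -2.0771]  x^+=[1.4363, 1.7367]  P^+=[0.1843 -0.0151; -0.0151 0.1546]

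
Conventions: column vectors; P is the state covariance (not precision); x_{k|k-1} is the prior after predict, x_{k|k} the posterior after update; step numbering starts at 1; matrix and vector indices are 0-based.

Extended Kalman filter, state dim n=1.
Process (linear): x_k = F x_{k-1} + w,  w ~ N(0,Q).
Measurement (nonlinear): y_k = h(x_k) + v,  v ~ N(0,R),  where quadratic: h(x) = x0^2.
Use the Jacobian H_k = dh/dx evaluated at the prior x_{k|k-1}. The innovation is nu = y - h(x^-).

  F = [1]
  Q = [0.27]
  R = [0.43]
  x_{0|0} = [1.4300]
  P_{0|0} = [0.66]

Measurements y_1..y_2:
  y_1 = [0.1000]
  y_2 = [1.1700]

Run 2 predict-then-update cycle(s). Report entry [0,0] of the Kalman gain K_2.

K[0,0] = 0.4119

step 1: x^-=[1.4300]  P^-=[0.9300]  H_jac=[2.8600]  S=[8.0370]  K=[0.3309]  nu=[-1.9449]  x^+=[0.7863]  P^+=[0.0498]
step 2: x^-=[0.7863]  P^-=[0.3198]  H_jac=[1.5727]  S=[1.2209]  K=[0.4119]  nu=[0.5517]  x^+=[1.0136]  P^+=[0.1126]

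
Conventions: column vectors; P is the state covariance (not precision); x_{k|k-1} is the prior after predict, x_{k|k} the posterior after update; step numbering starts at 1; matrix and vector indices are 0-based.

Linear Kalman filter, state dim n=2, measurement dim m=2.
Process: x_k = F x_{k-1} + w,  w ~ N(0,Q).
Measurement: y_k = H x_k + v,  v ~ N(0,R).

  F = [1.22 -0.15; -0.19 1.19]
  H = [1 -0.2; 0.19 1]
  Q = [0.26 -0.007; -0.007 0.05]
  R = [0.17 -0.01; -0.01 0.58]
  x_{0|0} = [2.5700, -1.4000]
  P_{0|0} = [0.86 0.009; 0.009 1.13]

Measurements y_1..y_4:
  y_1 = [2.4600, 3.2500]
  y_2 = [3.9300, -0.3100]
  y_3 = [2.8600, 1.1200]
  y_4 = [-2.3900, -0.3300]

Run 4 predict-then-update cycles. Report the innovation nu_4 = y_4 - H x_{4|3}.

step 1: x^-=[3.3454, -2.1543]  P^-=[1.5622 -0.3947; -0.3947 1.6772]  S=[1.9571 -0.4284; -0.4284 2.1636]  K=[0.8661 0.1262; -0.2206 0.6969]  nu=[-1.3163, 4.7687]  x^+=[2.8073, 1.4591]  P^+=[0.1531 0.0355; 0.0355 0.3996]
step 2: x^-=[3.2060, 1.2029]  P^-=[0.4839 -0.0613; -0.0613 0.6054]  S=[0.7026 -0.0981; -0.0981 1.1796]  K=[0.7181 0.0857; -0.1915 0.4874]  nu=[0.9646, -2.1221]  x^+=[3.7168, -0.0162]  P^+=[0.1250 0.0188; 0.0188 0.2811]
step 3: x^-=[4.5369, -0.7255]  P^-=[0.4455 -0.0583; -0.0583 0.4440]  S=[0.6566 -0.0703; -0.0703 1.0179]  K=[0.7042 0.0745; -0.1799 0.4129]  nu=[-1.8220, 0.9834]  x^+=[3.3270, 0.0084]  P^+=[0.1216 0.0130; 0.0130 0.2388]
step 4: x^-=[4.0577, -0.6221]  P^-=[0.4416 -0.0585; -0.0585 0.3867]  S=[0.6504 -0.0597; -0.0597 0.9604]  K=[0.7033 0.0702; -0.1739 0.3802]  nu=[-6.5722, -0.4788]  x^+=[-0.5981, 0.3389]  P^+=[0.1210 0.0107; 0.0107 0.2202]

innov = [-6.5722, -0.4788]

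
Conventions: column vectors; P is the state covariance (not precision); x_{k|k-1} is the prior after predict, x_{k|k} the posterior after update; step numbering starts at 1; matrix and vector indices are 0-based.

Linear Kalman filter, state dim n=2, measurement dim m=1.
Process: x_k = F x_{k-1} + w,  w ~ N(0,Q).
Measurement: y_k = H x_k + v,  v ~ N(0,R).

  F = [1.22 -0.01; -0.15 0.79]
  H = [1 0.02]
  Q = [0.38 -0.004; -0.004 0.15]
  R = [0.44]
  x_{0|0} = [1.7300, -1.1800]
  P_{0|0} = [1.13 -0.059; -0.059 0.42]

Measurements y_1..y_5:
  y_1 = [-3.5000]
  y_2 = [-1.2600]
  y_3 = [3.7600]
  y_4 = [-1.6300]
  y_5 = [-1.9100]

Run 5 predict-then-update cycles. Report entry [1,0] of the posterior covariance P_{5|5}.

P_post[1,0] = -0.0407

step 1: x^-=[2.1224, -1.1917]  P^-=[2.0634 -0.2711; -0.2711 0.4515]  S=[2.4927]  K=[0.8256; -0.1051]  nu=[-5.5986]  x^+=[-2.4997, -0.6032]  P^+=[0.3644 -0.0547; -0.0547 0.4240]
step 2: x^-=[-3.0436, -0.1016]  P^-=[0.9237 -0.1269; -0.1269 0.4358]  S=[1.3588]  K=[0.6779; -0.0869]  nu=[1.7856]  x^+=[-1.8331, -0.2568]  P^+=[0.2992 -0.0468; -0.0468 0.4255]
step 3: x^-=[-2.2338, 0.0721]  P^-=[0.8265 -0.1073; -0.1073 0.4334]  S=[1.2624]  K=[0.6530; -0.0781]  nu=[5.9924]  x^+=[1.6794, -0.3959]  P^+=[0.2882 -0.0429; -0.0429 0.4257]
step 4: x^-=[2.0528, -0.5647]  P^-=[0.8100 -0.1015; -0.1015 0.4323]  S=[1.2461]  K=[0.6484; -0.0745]  nu=[-3.6715]  x^+=[-0.3278, -0.2911]  P^+=[0.2861 -0.0413; -0.0413 0.4254]
step 5: x^-=[-0.3970, -0.1808]  P^-=[0.8069 -0.0996; -0.0996 0.4317]  S=[1.2431]  K=[0.6475; -0.0732]  nu=[-1.5094]  x^+=[-1.3743, -0.0704]  P^+=[0.2857 -0.0407; -0.0407 0.4251]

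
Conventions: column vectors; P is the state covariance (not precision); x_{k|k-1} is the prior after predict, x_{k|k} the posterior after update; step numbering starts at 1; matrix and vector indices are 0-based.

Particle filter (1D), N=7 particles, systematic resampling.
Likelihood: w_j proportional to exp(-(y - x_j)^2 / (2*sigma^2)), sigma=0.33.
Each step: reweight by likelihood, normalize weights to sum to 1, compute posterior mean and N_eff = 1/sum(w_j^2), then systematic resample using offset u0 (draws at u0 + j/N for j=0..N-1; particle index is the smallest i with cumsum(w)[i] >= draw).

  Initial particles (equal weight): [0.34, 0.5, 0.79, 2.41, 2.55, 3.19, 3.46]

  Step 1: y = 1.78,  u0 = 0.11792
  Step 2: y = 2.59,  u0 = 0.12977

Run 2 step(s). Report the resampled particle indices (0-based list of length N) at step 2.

resampled_idx = [0, 1, 3, 4, 5, 6, 6]

step 1: w=[0.0003, 0.0023, 0.0464, 0.6758, 0.2748, 0.0005, 0.0000]  mean=2.3686  Neff=1.8716  idx=[3, 3, 3, 3, 3, 4, 4]
step 2: w=[0.1369, 0.1369, 0.1369, 0.1369, 0.1369, 0.1577, 0.1577]  mean=2.4542  Neff=6.9699  idx=[0, 1, 3, 4, 5, 6, 6]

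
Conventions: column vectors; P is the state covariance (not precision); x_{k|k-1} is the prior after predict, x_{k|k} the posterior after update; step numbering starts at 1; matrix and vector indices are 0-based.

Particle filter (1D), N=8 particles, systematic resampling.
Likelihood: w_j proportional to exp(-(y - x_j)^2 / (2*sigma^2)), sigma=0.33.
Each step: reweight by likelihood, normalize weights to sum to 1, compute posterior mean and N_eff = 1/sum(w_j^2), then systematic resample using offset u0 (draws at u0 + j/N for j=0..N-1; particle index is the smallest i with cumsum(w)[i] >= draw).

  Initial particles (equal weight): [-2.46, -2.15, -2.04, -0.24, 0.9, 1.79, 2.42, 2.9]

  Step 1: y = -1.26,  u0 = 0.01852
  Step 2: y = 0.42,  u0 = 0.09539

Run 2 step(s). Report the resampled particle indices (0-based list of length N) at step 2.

resampled_idx = [3, 3, 4, 5, 5, 6, 7, 7]

step 1: w=[0.0138, 0.2706, 0.6290, 0.0865, 0.0000, 0.0000, 0.0000, 0.0000]  mean=-1.9198  Neff=2.0983  idx=[1, 1, 1, 2, 2, 2, 2, 2]
step 2: w=[0.0151, 0.0151, 0.0151, 0.1910, 0.1910, 0.1910, 0.1910, 0.1910]  mean=-2.0450  Neff=5.4638  idx=[3, 3, 4, 5, 5, 6, 7, 7]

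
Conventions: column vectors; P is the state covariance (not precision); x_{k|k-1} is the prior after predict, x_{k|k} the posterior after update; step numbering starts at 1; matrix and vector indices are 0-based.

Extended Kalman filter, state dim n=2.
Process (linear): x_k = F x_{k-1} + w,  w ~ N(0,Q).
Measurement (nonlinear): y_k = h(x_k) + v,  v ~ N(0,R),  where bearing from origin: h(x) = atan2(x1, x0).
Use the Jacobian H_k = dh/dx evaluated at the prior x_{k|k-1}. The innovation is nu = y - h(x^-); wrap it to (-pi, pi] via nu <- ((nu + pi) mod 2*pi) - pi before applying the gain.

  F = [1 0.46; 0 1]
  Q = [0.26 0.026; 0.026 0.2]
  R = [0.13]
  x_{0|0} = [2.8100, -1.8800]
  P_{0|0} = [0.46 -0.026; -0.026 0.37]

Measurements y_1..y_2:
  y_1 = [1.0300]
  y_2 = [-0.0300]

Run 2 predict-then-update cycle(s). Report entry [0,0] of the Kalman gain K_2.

K[0,0] = 0.4571

step 1: x^-=[1.9452, -1.8800]  P^-=[0.7744 0.1702; 0.1702 0.5700]  H_jac=[0.2569 0.2658]  S=[0.2446]  K=[0.9982; 0.7981]  nu=[1.7984]  x^+=[3.7403, -0.4447]  P^+=[0.5306 -0.0247; -0.0247 0.4142]
step 2: x^-=[3.5357, -0.4447]  P^-=[0.8556 0.1919; 0.1919 0.6142]  H_jac=[0.0350 0.2784]  S=[0.1824]  K=[0.4571; 0.9743]  nu=[0.0951]  x^+=[3.5792, -0.3520]  P^+=[0.8175 0.1106; 0.1106 0.4410]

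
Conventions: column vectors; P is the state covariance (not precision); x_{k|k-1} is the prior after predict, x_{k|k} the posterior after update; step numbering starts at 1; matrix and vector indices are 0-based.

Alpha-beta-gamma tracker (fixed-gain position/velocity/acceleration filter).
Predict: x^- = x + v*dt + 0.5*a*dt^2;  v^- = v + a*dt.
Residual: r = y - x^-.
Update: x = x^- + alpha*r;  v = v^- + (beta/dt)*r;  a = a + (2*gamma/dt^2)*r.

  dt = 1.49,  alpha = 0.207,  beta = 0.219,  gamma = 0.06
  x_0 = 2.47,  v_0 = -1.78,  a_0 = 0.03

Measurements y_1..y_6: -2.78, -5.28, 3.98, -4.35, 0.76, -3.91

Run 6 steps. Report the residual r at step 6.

resid = -3.5883

step 1: x_pred=-0.1489  r=-2.6311  x^+=-0.6935  v^+=-2.1220  a^+=-0.1122
step 2: x_pred=-3.9799  r=-1.3001  x^+=-4.2490  v^+=-2.4803  a^+=-0.1825
step 3: x_pred=-8.1473  r=12.1273  x^+=-5.6369  v^+=-0.9698  a^+=0.4730
step 4: x_pred=-6.5568  r=2.2068  x^+=-6.1000  v^+=0.0594  a^+=0.5923
step 5: x_pred=-5.3540  r=6.1140  x^+=-4.0884  v^+=1.8405  a^+=0.9228
step 6: x_pred=-0.3217  r=-3.5883  x^+=-1.0645  v^+=2.6880  a^+=0.7288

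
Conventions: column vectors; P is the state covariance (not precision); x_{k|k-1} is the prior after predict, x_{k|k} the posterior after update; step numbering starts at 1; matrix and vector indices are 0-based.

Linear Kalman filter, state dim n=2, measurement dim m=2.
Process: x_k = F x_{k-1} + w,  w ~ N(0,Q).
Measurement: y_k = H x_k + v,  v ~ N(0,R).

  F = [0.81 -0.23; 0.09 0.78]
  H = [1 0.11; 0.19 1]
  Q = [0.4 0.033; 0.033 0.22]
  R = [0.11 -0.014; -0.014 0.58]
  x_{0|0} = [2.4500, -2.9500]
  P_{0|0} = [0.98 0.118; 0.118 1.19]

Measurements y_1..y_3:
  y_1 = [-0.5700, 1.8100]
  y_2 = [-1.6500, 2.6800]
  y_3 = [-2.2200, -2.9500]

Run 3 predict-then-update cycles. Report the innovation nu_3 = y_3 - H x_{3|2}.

step 1: x^-=[2.6630, -2.0805]  P^-=[1.0620 -0.0369; -0.0369 0.9685]  S=[1.1756 0.2566; 0.2566 1.5728]  K=[0.9094 -0.0436; -0.0770 0.6239]  nu=[-3.0041, 3.3845]  x^+=[-0.2165, 0.2623]  P^+=[0.1071 -0.0583; -0.0583 0.3740]
step 2: x^-=[-0.2357, 0.1851]  P^-=[0.5118 -0.0619; -0.0619 0.4402]  S=[0.6135 0.0684; 0.0684 1.0152]  K=[0.8254 -0.0209; -0.0696 0.4267]  nu=[-1.4347, 2.5397]  x^+=[-1.4729, 1.3688]  P^+=[0.0957 -0.0418; -0.0418 0.2564]
step 3: x^-=[-1.5079, 0.9351]  P^-=[0.4919 -0.0316; -0.0316 0.3709]  S=[0.5995 0.0880; 0.0880 0.9567]  K=[0.8163 -0.0104; -0.0412 0.3852]  nu=[-0.8150, -3.5986]  x^+=[-2.1357, -0.4176]  P^+=[0.0938 -0.0353; -0.0353 0.2307]

innov = [-0.8150, -3.5986]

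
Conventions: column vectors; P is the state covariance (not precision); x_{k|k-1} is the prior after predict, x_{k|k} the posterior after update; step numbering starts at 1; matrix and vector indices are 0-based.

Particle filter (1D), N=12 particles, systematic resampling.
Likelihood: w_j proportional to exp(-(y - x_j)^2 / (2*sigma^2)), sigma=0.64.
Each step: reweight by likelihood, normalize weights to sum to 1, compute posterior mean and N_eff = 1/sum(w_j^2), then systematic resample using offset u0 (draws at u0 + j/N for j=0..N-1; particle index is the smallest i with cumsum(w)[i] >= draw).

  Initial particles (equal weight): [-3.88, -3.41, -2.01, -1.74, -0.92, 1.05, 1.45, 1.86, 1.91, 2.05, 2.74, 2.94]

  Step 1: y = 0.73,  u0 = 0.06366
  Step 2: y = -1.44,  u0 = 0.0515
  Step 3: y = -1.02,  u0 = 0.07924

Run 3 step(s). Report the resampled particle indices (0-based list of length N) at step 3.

resampled_idx = [0, 1, 2, 3, 4, 5, 6, 7, 8, 9, 10, 11]

step 1: w=[0.0000, 0.0000, 0.0001, 0.0003, 0.0183, 0.4474, 0.2693, 0.1067, 0.0926, 0.0604, 0.0037, 0.0013]  mean=1.3559  Neff=3.3711  idx=[5, 5, 5, 5, 5, 6, 6, 6, 6, 7, 8, 9]
step 2: w=[0.1888, 0.1888, 0.1888, 0.1888, 0.1888, 0.0137, 0.0137, 0.0137, 0.0137, 0.0006, 0.0004, 0.0001]  mean=1.0728  Neff=5.5847  idx=[0, 0, 1, 1, 2, 2, 2, 3, 3, 4, 4, 6]
step 3: w=[0.0900, 0.0900, 0.0900, 0.0900, 0.0900, 0.0900, 0.0900, 0.0900, 0.0900, 0.0900, 0.0900, 0.0098]  mean=1.0539  Neff=11.2069  idx=[0, 1, 2, 3, 4, 5, 6, 7, 8, 9, 10, 11]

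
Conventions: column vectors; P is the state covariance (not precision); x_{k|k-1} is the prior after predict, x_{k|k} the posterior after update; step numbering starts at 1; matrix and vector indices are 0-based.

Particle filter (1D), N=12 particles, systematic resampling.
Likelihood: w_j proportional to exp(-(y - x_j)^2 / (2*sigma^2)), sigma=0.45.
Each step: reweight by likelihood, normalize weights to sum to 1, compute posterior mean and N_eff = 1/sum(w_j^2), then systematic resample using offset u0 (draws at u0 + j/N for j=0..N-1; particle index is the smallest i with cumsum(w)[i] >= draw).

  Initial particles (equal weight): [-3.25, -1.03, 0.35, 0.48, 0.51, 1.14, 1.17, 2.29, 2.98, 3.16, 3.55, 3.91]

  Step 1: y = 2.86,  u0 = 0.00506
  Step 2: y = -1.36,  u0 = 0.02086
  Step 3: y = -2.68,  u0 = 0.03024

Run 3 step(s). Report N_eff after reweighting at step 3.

N_eff = 12.0000

step 1: w=[0.0000, 0.0000, 0.0000, 0.0000, 0.0000, 0.0003, 0.0003, 0.1731, 0.3726, 0.3092, 0.1192, 0.0254]  mean=3.0067  Neff=3.5814  idx=[7, 7, 7, 8, 8, 8, 8, 9, 9, 9, 9, 10]
step 2: w=[0.3333, 0.3333, 0.3333, 0.0000, 0.0000, 0.0000, 0.0000, 0.0000, 0.0000, 0.0000, 0.0000, 0.0000]  mean=2.2900  Neff=3.0000  idx=[0, 0, 0, 0, 1, 1, 1, 1, 2, 2, 2, 2]
step 3: w=[0.0833, 0.0833, 0.0833, 0.0833, 0.0833, 0.0833, 0.0833, 0.0833, 0.0833, 0.0833, 0.0833, 0.0833]  mean=2.2900  Neff=12.0000  idx=[0, 1, 2, 3, 4, 5, 6, 7, 8, 9, 10, 11]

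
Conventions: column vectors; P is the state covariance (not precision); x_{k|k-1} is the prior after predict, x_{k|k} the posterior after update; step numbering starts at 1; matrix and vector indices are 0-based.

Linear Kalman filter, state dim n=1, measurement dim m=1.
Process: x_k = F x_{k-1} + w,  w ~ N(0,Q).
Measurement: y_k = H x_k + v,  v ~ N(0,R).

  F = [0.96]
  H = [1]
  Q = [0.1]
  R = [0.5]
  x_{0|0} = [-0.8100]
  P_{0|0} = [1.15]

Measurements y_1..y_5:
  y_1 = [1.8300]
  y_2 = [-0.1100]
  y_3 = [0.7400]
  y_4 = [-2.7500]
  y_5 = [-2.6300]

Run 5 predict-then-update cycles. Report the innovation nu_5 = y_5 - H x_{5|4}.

innov = [-2.0312]

step 1: x^-=[-0.7776]  P^-=[1.1598]  S=[1.6598]  K=[0.6988]  nu=[2.6076]  x^+=[1.0445]  P^+=[0.3494]
step 2: x^-=[1.0027]  P^-=[0.4220]  S=[0.9220]  K=[0.4577]  nu=[-1.1127]  x^+=[0.4934]  P^+=[0.2288]
step 3: x^-=[0.4737]  P^-=[0.3109]  S=[0.8109]  K=[0.3834]  nu=[0.2663]  x^+=[0.5758]  P^+=[0.1917]
step 4: x^-=[0.5528]  P^-=[0.2767]  S=[0.7767]  K=[0.3562]  nu=[-3.3028]  x^+=[-0.6238]  P^+=[0.1781]
step 5: x^-=[-0.5988]  P^-=[0.2642]  S=[0.7642]  K=[0.3457]  nu=[-2.0312]  x^+=[-1.3010]  P^+=[0.1728]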